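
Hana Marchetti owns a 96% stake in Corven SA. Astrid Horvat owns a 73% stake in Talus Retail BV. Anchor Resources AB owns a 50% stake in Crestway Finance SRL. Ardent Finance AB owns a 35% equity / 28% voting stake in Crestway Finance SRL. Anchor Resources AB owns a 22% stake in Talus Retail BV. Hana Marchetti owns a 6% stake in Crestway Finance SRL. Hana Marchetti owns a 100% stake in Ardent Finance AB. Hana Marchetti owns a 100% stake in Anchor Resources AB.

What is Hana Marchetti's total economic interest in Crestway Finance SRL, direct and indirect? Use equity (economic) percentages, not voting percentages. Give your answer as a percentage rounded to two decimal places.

91.00%

Hana reaches Crestway along 3 paths.
Via Anchor: 100% × 50% = 50%.
Direct stake: 6% = 6%.
Via Ardent: 100% × 35% = 35%.
Total: 50% + 6% + 35% = 91%.
Rounded: 91.00%.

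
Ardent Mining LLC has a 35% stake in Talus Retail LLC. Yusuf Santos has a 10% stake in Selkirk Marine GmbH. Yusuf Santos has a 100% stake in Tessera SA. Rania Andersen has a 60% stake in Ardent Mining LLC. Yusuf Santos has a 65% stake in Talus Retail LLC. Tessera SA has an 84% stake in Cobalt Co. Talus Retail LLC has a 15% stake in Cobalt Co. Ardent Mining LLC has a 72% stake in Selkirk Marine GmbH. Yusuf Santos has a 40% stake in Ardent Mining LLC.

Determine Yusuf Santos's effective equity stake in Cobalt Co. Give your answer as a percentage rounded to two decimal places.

Yusuf reaches Cobalt along 3 paths.
Via Tessera: 100% × 84% = 84%.
Via Ardent → Talus: 40% × 35% × 15% = 2.1%.
Via Talus: 65% × 15% = 9.75%.
Total: 84% + 2.1% + 9.75% = 95.85%.

95.85%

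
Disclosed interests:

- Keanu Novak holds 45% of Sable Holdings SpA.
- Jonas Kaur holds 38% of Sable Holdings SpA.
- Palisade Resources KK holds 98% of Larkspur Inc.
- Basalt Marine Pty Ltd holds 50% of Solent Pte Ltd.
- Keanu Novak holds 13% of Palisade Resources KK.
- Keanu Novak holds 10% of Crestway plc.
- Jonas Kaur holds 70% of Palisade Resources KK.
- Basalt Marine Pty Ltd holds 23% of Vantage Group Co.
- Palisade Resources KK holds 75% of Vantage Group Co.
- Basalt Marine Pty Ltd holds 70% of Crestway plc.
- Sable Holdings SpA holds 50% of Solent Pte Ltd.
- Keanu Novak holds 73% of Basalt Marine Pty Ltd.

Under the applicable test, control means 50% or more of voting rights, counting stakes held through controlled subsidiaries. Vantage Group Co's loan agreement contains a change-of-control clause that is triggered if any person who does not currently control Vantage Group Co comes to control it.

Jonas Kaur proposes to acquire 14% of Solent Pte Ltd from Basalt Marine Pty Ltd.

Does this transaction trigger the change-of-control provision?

The purchase adds only to Jonas's holdings (Basalt's stake shrinks), so Jonas is the only person who could newly come to control Vantage.
Jonas holds 70% of Palisade, so Jonas controls Palisade.
Palisade holds 75% of Vantage, so Jonas controls Vantage.
So Jonas already controls Vantage before the transaction.
After the purchase, Jonas holds 14% of Solent directly, and Basalt's stake falls to 36%.
Jonas controlled Vantage already, so this is not a new person acquiring control; every other person's position is unchanged or reduced.
No new person acquires control, so the clause is not triggered.

No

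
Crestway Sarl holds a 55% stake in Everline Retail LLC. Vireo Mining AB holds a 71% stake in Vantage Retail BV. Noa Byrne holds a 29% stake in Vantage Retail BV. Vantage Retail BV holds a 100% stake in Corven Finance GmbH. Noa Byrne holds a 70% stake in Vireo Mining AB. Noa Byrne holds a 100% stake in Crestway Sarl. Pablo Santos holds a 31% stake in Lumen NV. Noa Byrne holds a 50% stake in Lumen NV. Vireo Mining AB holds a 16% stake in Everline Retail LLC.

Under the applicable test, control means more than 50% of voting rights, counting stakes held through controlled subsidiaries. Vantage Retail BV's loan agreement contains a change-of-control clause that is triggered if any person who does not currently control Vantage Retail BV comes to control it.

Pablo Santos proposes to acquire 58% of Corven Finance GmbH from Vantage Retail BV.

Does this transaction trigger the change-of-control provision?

No

The purchase adds only to Pablo's holdings (Vantage's stake shrinks), so Pablo is the only person who could newly come to control Vantage.
Pablo's largest direct stake is 31% in Lumen, which does not meet the threshold, so Pablo controls no company.
Neither Pablo nor any entity Pablo controls holds any voting interest in Vantage.
So before the transaction, Pablo does not control Vantage.
After the purchase, Pablo holds 58% of Corven directly, and Vantage's stake falls to 42%.
Pablo holds 58% of Corven, so Pablo controls Corven.
After the transaction, neither Pablo nor any entity Pablo controls holds a voting interest in Vantage, so Pablo still does not control it.
No new person acquires control, so the clause is not triggered.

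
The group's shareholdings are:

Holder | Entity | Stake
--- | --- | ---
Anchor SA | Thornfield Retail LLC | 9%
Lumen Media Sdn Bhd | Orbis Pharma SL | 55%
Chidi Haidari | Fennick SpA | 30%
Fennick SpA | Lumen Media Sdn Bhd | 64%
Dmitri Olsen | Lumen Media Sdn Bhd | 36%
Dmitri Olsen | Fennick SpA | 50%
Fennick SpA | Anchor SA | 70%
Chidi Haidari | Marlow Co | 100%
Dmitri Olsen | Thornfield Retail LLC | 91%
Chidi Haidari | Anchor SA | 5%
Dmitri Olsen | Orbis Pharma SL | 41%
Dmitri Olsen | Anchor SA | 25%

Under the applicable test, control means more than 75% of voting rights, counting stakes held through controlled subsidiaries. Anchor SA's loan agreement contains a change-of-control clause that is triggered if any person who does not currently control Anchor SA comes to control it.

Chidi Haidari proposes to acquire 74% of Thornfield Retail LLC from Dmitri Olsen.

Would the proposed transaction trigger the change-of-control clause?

The purchase adds only to Chidi's holdings (Dmitri's stake shrinks), so Chidi is the only person who could newly come to control Anchor.
Chidi holds 100% of Marlow, so Chidi controls Marlow.
In Anchor, Chidi's side holds only 5%, not > 75%.
So before the transaction, Chidi does not control Anchor.
After the purchase, Chidi holds 74% of Thornfield directly, and Dmitri's stake falls to 17%.
Chidi's side now holds 74% of Thornfield, not > 75%, so Chidi still does not control Thornfield.
After the transaction, Chidi's side holds 5% of Anchor, not > 75%, so Chidi still does not control Anchor.
No new person acquires control, so the clause is not triggered.

No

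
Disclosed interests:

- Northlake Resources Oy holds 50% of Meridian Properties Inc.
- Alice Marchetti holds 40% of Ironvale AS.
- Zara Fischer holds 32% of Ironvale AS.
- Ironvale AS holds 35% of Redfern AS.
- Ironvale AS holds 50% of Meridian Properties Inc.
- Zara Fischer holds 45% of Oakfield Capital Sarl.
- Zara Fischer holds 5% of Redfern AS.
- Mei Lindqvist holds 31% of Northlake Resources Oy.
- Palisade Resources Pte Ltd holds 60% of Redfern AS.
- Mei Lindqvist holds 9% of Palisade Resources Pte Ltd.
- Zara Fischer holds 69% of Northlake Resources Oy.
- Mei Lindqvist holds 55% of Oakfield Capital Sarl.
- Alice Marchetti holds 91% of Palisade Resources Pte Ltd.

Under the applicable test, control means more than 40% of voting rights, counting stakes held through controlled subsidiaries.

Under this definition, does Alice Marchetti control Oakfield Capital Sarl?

No

Alice holds 91% of Palisade, so Alice controls Palisade.
Palisade holds 60% of Redfern, so Alice controls Redfern.
Neither Alice nor any entity Alice controls holds any voting interest in Oakfield.
So Alice does not control Oakfield.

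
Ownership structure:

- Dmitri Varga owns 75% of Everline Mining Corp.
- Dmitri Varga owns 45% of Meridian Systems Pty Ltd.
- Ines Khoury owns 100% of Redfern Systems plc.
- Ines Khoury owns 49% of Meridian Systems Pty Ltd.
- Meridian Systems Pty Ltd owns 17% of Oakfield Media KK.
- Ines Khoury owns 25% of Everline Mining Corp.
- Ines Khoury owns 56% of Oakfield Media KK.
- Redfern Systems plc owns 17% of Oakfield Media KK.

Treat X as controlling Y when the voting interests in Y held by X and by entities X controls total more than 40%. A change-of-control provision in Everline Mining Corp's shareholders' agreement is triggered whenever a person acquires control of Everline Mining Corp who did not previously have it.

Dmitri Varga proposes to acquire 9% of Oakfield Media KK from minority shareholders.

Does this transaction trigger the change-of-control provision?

The purchase changes only Dmitri's holdings, so Dmitri is the only person who could newly come to control Everline.
Dmitri holds 75% of Everline, so Dmitri controls Everline.
So Dmitri already controls Everline before the transaction.
After the purchase, Dmitri holds 9% of Oakfield directly.
Dmitri controlled Everline already, so this is not a new person acquiring control; every other person's position is unchanged or reduced.
No new person acquires control, so the clause is not triggered.

No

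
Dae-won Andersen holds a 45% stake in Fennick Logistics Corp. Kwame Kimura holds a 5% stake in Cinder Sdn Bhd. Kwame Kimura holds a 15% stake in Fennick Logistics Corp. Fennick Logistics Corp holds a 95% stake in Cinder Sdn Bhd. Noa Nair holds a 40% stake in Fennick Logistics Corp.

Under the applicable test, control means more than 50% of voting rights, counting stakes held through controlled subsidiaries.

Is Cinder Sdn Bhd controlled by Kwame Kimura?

No

Kwame's largest direct stake is 15% in Fennick, which does not meet the threshold, so Kwame controls no company.
In Cinder, Kwame's side holds only 5%, not > 50%.
So Kwame does not control Cinder.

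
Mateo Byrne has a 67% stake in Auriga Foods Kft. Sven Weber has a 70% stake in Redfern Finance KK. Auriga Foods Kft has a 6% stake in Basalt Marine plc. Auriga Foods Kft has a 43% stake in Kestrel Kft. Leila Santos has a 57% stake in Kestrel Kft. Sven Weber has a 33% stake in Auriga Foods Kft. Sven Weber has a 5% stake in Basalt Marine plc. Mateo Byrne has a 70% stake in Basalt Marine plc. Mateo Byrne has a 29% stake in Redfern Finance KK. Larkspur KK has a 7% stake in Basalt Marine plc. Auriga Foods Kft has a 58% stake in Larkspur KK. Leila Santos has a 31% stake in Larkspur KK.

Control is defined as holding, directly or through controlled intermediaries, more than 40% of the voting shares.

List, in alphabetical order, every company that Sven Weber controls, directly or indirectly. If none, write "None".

Sven holds 70% of Redfern, so Sven controls Redfern.
No other company's threshold is met.

Redfern Finance KK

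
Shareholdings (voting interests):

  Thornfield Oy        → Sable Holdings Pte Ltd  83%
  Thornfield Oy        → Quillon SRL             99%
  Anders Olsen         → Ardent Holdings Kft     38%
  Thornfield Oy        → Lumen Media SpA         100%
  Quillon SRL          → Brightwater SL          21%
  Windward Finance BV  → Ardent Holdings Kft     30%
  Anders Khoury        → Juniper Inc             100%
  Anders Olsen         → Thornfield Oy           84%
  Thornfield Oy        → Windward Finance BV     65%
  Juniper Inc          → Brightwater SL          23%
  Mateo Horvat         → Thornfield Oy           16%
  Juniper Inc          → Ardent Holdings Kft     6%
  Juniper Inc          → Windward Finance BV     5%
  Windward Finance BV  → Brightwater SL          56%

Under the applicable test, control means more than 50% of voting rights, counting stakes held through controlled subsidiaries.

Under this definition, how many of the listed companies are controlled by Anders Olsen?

Anders Olsen holds 84% of Thornfield, so Anders Olsen controls Thornfield.
Thornfield holds 83% of Sable, so Anders Olsen controls Sable.
Thornfield holds 99% of Quillon, so Anders Olsen controls Quillon.
Thornfield holds 65% of Windward, so Anders Olsen controls Windward.
Quillon and Windward together hold 21% + 56% = 77% of Brightwater, so Anders Olsen controls Brightwater.
Thornfield holds 100% of Lumen, so Anders Olsen controls Lumen.
Anders Olsen and Windward together hold 38% + 30% = 68% of Ardent, so Anders Olsen controls Ardent.
No other company's threshold is met.
Anders Olsen controls 7 companies.

7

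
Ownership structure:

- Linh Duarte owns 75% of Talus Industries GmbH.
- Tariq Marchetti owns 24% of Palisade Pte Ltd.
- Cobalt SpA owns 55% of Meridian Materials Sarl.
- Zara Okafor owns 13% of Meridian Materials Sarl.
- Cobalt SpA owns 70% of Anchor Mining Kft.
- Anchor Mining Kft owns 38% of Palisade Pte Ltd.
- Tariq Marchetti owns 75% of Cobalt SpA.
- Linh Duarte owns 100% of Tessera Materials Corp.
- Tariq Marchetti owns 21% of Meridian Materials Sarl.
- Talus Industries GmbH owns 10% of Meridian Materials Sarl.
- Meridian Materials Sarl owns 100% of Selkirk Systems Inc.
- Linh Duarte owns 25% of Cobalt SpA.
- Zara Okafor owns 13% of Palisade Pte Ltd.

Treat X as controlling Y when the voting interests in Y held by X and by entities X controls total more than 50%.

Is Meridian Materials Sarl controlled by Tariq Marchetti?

Yes

Tariq holds 75% of Cobalt, so Tariq controls Cobalt.
Tariq and Cobalt together hold 21% + 55% = 76% of Meridian, so Tariq controls Meridian.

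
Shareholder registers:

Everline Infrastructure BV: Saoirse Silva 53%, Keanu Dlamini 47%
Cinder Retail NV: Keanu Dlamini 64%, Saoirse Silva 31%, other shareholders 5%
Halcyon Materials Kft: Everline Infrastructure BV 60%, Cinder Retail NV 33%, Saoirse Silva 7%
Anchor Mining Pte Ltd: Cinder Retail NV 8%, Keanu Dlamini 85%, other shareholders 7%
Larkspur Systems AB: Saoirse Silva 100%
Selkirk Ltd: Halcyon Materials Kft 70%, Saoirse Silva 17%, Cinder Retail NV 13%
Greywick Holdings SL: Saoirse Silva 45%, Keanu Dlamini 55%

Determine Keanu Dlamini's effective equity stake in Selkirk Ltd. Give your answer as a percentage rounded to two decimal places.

42.84%

Keanu reaches Selkirk along 3 paths.
Via Everline → Halcyon: 47% × 60% × 70% = 19.74%.
Via Cinder → Halcyon: 64% × 33% × 70% = 14.784%.
Via Cinder: 64% × 13% = 8.32%.
Total: 19.74% + 14.784% + 8.32% = 42.844%.
Rounded: 42.84%.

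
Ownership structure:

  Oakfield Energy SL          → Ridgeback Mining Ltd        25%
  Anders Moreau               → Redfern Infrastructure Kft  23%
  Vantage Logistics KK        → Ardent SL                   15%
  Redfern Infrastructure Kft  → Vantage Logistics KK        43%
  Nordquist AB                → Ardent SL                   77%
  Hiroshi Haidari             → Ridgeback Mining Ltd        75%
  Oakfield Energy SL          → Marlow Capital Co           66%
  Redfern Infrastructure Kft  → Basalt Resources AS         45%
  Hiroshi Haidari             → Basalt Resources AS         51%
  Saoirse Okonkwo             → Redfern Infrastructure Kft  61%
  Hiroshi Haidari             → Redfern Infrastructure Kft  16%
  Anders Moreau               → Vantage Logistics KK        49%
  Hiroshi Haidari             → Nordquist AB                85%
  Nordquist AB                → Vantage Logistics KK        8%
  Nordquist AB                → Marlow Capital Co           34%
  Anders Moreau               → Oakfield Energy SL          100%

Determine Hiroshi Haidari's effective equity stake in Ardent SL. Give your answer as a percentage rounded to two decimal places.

Hiroshi reaches Ardent along 3 paths.
Via Nordquist: 85% × 77% = 65.45%.
Via Redfern → Vantage: 16% × 43% × 15% = 1.032%.
Via Nordquist → Vantage: 85% × 8% × 15% = 1.02%.
Total: 65.45% + 1.032% + 1.02% = 67.502%.
Rounded: 67.50%.

67.50%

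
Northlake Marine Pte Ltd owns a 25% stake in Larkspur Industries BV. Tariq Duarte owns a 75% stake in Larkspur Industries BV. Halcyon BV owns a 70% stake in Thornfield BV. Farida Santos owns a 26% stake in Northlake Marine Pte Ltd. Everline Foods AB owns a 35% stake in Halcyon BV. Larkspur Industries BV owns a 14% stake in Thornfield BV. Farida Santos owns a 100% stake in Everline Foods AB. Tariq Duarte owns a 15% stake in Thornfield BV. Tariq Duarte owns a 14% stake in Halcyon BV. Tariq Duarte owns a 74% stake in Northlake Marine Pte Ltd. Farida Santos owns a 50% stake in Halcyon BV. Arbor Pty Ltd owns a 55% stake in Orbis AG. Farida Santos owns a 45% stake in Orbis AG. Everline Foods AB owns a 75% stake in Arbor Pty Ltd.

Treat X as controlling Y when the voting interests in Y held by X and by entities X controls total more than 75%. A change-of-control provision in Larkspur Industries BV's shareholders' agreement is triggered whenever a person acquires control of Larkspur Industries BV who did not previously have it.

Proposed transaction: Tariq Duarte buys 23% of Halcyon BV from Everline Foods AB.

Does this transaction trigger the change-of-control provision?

No

The purchase adds only to Tariq's holdings (Everline's stake shrinks), so Tariq is the only person who could newly come to control Larkspur.
Tariq's largest direct stake is 75% in Larkspur, which does not meet the threshold, so Tariq controls no company.
In Larkspur, Tariq's side holds only 75%, not > 75%.
So before the transaction, Tariq does not control Larkspur.
After the purchase, Tariq's direct stake in Halcyon rises to 14% + 23% = 37%, and Everline's stake falls to 12%.
Tariq's side now holds 37% of Halcyon, not > 75%, so Tariq still does not control Halcyon.
After the transaction, Tariq's side holds 75% of Larkspur, not > 75%, so Tariq still does not control Larkspur.
No new person acquires control, so the clause is not triggered.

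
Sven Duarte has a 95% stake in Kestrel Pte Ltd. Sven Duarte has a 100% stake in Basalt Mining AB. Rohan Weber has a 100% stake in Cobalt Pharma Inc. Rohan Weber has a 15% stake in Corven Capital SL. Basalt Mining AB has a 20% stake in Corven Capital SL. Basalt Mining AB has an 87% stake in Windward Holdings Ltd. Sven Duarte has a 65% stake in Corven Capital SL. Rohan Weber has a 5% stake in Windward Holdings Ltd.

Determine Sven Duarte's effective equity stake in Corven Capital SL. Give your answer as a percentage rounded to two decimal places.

85.00%

Sven reaches Corven along 2 paths.
Direct stake: 65% = 65%.
Via Basalt: 100% × 20% = 20%.
Total: 65% + 20% = 85%.
Rounded: 85.00%.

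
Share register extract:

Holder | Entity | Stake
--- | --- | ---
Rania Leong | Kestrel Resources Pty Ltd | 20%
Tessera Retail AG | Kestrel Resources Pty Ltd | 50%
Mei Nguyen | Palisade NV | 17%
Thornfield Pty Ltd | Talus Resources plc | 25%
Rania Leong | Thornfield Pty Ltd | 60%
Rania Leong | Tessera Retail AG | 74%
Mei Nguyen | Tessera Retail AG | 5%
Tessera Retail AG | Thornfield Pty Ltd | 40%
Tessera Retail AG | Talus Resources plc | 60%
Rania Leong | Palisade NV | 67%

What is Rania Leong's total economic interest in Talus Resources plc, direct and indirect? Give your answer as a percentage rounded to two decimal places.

66.80%

Rania reaches Talus along 3 paths.
Via Tessera: 74% × 60% = 44.4%.
Via Thornfield: 60% × 25% = 15%.
Via Tessera → Thornfield: 74% × 40% × 25% = 7.4%.
Total: 44.4% + 15% + 7.4% = 66.8%.
Rounded: 66.80%.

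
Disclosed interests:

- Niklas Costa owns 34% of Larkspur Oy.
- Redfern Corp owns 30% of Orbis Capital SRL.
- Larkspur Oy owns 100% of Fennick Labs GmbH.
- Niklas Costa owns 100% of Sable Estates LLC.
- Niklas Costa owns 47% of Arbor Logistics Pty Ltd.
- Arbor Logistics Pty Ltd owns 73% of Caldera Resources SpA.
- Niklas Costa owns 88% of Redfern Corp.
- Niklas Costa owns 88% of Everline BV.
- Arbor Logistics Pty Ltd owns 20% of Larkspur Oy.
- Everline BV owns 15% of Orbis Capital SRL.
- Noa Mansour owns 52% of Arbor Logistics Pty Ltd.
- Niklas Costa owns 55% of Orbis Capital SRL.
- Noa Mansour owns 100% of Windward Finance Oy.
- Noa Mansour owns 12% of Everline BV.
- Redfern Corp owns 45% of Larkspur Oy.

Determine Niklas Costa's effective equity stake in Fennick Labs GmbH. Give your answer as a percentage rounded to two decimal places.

Niklas reaches Fennick along 3 paths.
Via Larkspur: 34% × 100% = 34%.
Via Arbor → Larkspur: 47% × 20% × 100% = 9.4%.
Via Redfern → Larkspur: 88% × 45% × 100% = 39.6%.
Total: 34% + 9.4% + 39.6% = 83%.
Rounded: 83.00%.

83.00%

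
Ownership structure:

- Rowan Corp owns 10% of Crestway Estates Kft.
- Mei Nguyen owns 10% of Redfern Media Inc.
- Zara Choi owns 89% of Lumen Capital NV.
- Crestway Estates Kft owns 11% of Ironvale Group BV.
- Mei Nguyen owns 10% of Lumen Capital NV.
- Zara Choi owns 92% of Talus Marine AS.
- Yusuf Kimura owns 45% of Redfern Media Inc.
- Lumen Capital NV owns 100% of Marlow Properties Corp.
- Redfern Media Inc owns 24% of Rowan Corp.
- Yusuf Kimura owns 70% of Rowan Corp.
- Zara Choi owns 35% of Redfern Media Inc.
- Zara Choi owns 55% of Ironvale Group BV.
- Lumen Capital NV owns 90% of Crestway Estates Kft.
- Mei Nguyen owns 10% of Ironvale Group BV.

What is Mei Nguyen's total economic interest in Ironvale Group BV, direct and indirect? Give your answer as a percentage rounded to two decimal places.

11.02%

Mei reaches Ironvale along 3 paths.
Via Redfern → Rowan → Crestway: 10% × 24% × 10% × 11% = 0.0264%.
Via Lumen → Crestway: 10% × 90% × 11% = 0.99%.
Direct stake: 10% = 10%.
Total: 0.0264% + 0.99% + 10% = 11.0164%.
Rounded: 11.02%.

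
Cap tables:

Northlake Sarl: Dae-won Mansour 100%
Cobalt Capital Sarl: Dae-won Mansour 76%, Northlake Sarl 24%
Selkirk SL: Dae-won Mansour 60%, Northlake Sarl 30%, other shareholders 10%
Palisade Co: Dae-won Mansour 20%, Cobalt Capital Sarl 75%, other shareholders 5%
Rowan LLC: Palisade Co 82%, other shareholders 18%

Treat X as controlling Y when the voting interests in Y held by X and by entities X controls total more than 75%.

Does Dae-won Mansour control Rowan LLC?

Dae-won holds 100% of Northlake, so Dae-won controls Northlake.
Dae-won and Northlake together hold 76% + 24% = 100% of Cobalt, so Dae-won controls Cobalt.
Dae-won and Cobalt together hold 20% + 75% = 95% of Palisade, so Dae-won controls Palisade.
Palisade holds 82% of Rowan, so Dae-won controls Rowan.

Yes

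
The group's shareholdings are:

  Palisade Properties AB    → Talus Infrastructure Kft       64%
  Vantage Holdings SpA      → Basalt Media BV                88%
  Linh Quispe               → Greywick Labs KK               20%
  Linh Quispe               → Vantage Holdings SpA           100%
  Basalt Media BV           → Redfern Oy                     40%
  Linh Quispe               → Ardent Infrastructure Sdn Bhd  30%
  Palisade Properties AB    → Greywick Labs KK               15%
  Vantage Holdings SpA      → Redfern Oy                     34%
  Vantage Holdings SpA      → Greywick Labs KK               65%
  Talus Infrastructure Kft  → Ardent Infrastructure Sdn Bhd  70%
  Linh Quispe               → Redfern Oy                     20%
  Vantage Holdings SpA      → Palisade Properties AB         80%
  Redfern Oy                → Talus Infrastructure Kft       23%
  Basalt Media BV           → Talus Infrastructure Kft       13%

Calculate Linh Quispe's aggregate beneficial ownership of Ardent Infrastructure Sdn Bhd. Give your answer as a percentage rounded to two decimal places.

Linh reaches Ardent along 6 paths.
Direct stake: 30% = 30%.
Via Vantage → Palisade → Talus: 100% × 80% × 64% × 70% = 35.84%.
Via Vantage → Redfern → Talus: 100% × 34% × 23% × 70% = 5.474%.
Via Vantage → Basalt → Redfern → Talus: 100% × 88% × 40% × 23% × 70% = 5.6672%.
Via Redfern → Talus: 20% × 23% × 70% = 3.22%.
Via Vantage → Basalt → Talus: 100% × 88% × 13% × 70% = 8.008%.
Total: 30% + 35.84% + 5.474% + 5.6672% + 3.22% + 8.008% = 88.2092%.
Rounded: 88.21%.

88.21%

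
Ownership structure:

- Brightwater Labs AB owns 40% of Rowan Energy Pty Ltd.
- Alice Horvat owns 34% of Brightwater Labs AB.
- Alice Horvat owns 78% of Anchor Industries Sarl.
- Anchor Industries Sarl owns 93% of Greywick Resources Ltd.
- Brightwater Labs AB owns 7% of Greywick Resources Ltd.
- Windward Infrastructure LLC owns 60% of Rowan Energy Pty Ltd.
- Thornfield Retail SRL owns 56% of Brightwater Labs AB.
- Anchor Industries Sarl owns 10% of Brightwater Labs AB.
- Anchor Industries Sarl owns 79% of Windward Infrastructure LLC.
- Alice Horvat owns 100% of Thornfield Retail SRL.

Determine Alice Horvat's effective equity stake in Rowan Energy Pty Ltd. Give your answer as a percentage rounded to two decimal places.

Alice reaches Rowan along 4 paths.
Via Anchor → Windward: 78% × 79% × 60% = 36.972%.
Via Anchor → Brightwater: 78% × 10% × 40% = 3.12%.
Via Thornfield → Brightwater: 100% × 56% × 40% = 22.4%.
Via Brightwater: 34% × 40% = 13.6%.
Total: 36.972% + 3.12% + 22.4% + 13.6% = 76.092%.
Rounded: 76.09%.

76.09%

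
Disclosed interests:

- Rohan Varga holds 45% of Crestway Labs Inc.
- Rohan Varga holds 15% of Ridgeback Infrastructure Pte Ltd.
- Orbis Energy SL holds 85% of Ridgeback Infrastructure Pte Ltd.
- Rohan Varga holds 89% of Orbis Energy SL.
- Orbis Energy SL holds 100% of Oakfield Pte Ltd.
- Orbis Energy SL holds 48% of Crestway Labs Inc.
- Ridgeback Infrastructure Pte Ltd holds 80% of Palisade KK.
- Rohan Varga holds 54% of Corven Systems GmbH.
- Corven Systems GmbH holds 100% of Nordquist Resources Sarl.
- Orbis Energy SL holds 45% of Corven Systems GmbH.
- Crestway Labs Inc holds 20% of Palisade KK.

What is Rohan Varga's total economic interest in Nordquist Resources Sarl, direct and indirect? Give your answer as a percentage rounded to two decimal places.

Rohan reaches Nordquist along 2 paths.
Via Corven: 54% × 100% = 54%.
Via Orbis → Corven: 89% × 45% × 100% = 40.05%.
Total: 54% + 40.05% = 94.05%.

94.05%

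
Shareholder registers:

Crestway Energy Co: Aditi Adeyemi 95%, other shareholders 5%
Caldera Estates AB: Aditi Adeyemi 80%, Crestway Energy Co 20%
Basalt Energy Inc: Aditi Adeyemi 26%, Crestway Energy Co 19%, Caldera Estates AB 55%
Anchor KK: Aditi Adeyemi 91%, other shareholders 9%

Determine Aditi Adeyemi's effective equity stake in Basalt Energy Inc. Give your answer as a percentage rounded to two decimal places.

Aditi reaches Basalt along 4 paths.
Direct stake: 26% = 26%.
Via Crestway: 95% × 19% = 18.05%.
Via Caldera: 80% × 55% = 44%.
Via Crestway → Caldera: 95% × 20% × 55% = 10.45%.
Total: 26% + 18.05% + 44% + 10.45% = 98.5%.
Rounded: 98.50%.

98.50%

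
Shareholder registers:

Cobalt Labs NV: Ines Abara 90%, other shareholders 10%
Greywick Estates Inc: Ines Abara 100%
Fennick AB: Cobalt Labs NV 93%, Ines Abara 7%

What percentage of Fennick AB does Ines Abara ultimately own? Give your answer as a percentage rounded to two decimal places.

Ines reaches Fennick along 2 paths.
Via Cobalt: 90% × 93% = 83.7%.
Direct stake: 7% = 7%.
Total: 83.7% + 7% = 90.7%.
Rounded: 90.70%.

90.70%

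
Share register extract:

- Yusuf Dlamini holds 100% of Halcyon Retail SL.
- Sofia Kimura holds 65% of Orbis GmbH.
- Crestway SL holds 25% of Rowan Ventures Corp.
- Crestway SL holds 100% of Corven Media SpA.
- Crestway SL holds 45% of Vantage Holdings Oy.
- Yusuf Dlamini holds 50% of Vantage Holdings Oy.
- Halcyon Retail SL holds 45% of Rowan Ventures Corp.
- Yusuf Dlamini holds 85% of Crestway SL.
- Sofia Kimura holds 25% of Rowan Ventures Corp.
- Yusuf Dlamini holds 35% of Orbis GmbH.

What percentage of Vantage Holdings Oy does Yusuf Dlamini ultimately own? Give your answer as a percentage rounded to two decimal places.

88.25%

Yusuf reaches Vantage along 2 paths.
Via Crestway: 85% × 45% = 38.25%.
Direct stake: 50% = 50%.
Total: 38.25% + 50% = 88.25%.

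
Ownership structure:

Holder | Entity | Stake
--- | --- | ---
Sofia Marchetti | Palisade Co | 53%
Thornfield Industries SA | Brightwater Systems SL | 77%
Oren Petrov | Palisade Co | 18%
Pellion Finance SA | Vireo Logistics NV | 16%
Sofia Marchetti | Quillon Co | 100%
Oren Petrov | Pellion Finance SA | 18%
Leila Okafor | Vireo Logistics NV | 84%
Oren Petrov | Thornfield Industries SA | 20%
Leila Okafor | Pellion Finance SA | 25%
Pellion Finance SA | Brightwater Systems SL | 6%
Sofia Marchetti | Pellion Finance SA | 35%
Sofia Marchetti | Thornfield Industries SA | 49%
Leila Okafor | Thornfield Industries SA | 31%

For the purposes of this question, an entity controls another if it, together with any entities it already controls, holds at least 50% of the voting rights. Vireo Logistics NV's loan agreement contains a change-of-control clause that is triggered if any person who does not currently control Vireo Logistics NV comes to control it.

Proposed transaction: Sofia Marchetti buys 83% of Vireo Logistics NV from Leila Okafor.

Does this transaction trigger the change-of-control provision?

The purchase adds only to Sofia's holdings (Leila's stake shrinks), so Sofia is the only person who could newly come to control Vireo.
Sofia holds 53% of Palisade, so Sofia controls Palisade.
Sofia holds 100% of Quillon, so Sofia controls Quillon.
Neither Sofia nor any entity Sofia controls holds any voting interest in Vireo.
So before the transaction, Sofia does not control Vireo.
After the purchase, Sofia holds 83% of Vireo directly, and Leila's stake falls to 1%.
Sofia holds 83% of Vireo, so Sofia controls Vireo.
Sofia did not control Vireo before and does after, so the clause is triggered.

Yes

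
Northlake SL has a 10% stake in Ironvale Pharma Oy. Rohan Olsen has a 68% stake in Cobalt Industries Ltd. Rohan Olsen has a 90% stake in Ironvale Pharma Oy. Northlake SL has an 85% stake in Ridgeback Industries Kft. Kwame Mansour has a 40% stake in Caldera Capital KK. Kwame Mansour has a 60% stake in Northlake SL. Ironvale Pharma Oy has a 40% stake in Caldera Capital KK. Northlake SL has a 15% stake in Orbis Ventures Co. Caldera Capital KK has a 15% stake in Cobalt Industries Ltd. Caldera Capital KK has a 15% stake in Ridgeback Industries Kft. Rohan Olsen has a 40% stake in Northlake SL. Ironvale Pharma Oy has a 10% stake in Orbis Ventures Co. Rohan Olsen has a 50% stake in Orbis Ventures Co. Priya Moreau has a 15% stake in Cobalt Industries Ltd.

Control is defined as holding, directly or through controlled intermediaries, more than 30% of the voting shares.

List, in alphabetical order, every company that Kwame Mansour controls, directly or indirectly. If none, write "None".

Caldera Capital KK, Northlake SL, Ridgeback Industries Kft

Kwame holds 60% of Northlake, so Kwame controls Northlake.
Kwame holds 40% of Caldera, so Kwame controls Caldera.
Northlake and Caldera together hold 85% + 15% = 100% of Ridgeback, so Kwame controls Ridgeback.
No other company's threshold is met.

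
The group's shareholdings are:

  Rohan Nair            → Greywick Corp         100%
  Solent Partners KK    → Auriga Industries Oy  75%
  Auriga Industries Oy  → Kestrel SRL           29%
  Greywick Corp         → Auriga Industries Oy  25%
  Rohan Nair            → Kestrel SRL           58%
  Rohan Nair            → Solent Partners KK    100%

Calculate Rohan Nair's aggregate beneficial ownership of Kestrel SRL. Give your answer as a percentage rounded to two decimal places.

87.00%

Rohan reaches Kestrel along 3 paths.
Via Solent → Auriga: 100% × 75% × 29% = 21.75%.
Via Greywick → Auriga: 100% × 25% × 29% = 7.25%.
Direct stake: 58% = 58%.
Total: 21.75% + 7.25% + 58% = 87%.
Rounded: 87.00%.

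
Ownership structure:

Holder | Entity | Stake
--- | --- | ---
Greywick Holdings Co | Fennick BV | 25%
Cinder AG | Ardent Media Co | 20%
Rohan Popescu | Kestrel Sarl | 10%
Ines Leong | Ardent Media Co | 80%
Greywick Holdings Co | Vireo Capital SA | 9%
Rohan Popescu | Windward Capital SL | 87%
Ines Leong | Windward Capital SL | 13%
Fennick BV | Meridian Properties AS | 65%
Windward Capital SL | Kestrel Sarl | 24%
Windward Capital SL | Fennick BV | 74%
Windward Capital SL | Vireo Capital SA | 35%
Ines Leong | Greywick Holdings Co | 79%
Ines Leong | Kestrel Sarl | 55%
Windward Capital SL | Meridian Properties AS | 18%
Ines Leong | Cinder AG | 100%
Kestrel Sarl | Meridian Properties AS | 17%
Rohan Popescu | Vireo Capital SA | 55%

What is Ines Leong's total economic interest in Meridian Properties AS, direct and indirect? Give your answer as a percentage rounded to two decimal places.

31.31%

Ines reaches Meridian along 5 paths.
Via Windward → Kestrel: 13% × 24% × 17% = 0.5304%.
Via Kestrel: 55% × 17% = 9.35%.
Via Greywick → Fennick: 79% × 25% × 65% = 12.8375%.
Via Windward → Fennick: 13% × 74% × 65% = 6.253%.
Via Windward: 13% × 18% = 2.34%.
Total: 0.5304% + 9.35% + 12.8375% + 6.253% + 2.34% = 31.3109%.
Rounded: 31.31%.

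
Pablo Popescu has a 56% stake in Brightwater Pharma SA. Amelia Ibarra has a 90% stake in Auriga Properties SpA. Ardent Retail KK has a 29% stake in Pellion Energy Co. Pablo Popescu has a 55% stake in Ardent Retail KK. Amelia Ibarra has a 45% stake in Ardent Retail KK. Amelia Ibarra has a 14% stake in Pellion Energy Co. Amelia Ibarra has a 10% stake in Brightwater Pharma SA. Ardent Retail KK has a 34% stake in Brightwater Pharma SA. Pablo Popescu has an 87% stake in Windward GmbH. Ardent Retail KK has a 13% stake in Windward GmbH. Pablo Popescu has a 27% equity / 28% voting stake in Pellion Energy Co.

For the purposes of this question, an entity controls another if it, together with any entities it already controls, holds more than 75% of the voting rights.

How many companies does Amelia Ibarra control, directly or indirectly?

1

Amelia holds 90% of Auriga, so Amelia controls Auriga.
No other company's threshold is met.
Amelia controls 1 company.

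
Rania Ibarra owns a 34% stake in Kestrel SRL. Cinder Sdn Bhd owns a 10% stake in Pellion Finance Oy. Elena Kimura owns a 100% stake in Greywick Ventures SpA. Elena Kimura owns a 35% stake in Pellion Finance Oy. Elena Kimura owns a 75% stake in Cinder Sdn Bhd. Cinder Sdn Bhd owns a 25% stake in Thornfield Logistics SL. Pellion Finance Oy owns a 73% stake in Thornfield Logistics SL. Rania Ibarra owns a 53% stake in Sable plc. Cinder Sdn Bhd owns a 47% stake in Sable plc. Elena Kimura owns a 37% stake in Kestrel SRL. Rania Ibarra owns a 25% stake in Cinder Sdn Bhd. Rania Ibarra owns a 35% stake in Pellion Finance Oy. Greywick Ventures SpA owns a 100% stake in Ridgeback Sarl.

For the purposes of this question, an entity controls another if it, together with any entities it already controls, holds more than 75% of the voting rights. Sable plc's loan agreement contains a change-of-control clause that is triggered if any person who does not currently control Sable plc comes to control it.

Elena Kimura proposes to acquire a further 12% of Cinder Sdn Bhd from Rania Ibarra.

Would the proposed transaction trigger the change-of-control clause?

The purchase adds only to Elena's holdings (Rania's stake shrinks), so Elena is the only person who could newly come to control Sable.
Elena holds 100% of Greywick, so Elena controls Greywick.
Greywick holds 100% of Ridgeback, so Elena controls Ridgeback.
Neither Elena nor any entity Elena controls holds any voting interest in Sable.
So before the transaction, Elena does not control Sable.
After the purchase, Elena's direct stake in Cinder rises to 75% + 12% = 87%, and Rania's stake falls to 13%.
Elena holds 87% of Cinder, so Elena controls Cinder.
After the transaction, Elena's side holds 47% of Sable, not > 75%, so Elena still does not control Sable.
No new person acquires control, so the clause is not triggered.

No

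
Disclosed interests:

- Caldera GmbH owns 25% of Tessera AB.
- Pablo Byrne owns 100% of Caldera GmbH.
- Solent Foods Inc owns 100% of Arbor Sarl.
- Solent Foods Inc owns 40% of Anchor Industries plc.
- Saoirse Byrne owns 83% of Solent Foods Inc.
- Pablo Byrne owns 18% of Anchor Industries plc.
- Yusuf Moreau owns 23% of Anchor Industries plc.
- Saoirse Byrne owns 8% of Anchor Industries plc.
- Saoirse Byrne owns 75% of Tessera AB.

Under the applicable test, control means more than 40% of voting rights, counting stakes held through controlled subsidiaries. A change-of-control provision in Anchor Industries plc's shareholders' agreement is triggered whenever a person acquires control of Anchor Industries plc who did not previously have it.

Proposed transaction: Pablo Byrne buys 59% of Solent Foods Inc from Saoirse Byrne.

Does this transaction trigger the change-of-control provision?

The purchase adds only to Pablo's holdings (Saoirse's stake shrinks), so Pablo is the only person who could newly come to control Anchor.
Pablo holds 100% of Caldera, so Pablo controls Caldera.
In Anchor, Pablo's side holds only 18%, not > 40%.
So before the transaction, Pablo does not control Anchor.
After the purchase, Pablo holds 59% of Solent directly, and Saoirse's stake falls to 24%.
Pablo holds 59% of Solent, so Pablo controls Solent.
Solent and Pablo together hold 40% + 18% = 58% of Anchor, so Pablo controls Anchor.
Pablo did not control Anchor before and does after, so the clause is triggered.

Yes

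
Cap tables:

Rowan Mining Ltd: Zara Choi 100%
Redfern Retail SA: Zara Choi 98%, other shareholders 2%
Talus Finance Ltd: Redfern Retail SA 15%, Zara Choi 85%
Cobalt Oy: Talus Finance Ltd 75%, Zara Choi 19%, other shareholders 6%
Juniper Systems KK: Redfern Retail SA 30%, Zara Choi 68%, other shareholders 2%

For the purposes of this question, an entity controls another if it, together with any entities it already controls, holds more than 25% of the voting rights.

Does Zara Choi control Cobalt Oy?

Zara holds 98% of Redfern, so Zara controls Redfern.
Redfern and Zara together hold 15% + 85% = 100% of Talus, so Zara controls Talus.
Talus and Zara together hold 75% + 19% = 94% of Cobalt, so Zara controls Cobalt.

Yes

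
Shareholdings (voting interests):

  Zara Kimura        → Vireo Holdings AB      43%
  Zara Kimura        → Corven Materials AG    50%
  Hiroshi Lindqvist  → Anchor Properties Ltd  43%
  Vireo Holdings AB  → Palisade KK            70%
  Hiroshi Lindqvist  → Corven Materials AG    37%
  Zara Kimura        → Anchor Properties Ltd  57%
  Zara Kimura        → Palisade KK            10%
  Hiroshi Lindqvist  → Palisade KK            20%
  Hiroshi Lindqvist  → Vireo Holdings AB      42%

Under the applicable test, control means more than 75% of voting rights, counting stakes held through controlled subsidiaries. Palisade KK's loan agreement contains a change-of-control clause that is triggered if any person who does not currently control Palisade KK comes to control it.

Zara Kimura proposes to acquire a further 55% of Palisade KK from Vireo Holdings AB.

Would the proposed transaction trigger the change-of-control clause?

The purchase adds only to Zara's holdings (Vireo's stake shrinks), so Zara is the only person who could newly come to control Palisade.
Zara's largest direct stake is 57% in Anchor, which does not meet the threshold, so Zara controls no company.
In Palisade, Zara's side holds only 10%, not > 75%.
So before the transaction, Zara does not control Palisade.
After the purchase, Zara's direct stake in Palisade rises to 10% + 55% = 65%, and Vireo's stake falls to 15%.
After the transaction, Zara's side holds 65% of Palisade, not > 75%, so Zara still does not control Palisade.
No new person acquires control, so the clause is not triggered.

No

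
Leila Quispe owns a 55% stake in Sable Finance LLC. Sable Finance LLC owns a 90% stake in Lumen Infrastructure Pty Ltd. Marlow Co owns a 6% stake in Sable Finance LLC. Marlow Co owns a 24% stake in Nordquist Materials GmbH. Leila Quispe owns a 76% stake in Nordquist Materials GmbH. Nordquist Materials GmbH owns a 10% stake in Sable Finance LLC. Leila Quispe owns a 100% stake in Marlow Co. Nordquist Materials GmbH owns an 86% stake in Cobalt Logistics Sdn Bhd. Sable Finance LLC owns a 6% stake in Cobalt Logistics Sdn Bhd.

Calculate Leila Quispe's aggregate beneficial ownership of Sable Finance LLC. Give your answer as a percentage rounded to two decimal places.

71.00%

Leila reaches Sable along 4 paths.
Direct stake: 55% = 55%.
Via Marlow: 100% × 6% = 6%.
Via Nordquist: 76% × 10% = 7.6%.
Via Marlow → Nordquist: 100% × 24% × 10% = 2.4%.
Total: 55% + 6% + 7.6% + 2.4% = 71%.
Rounded: 71.00%.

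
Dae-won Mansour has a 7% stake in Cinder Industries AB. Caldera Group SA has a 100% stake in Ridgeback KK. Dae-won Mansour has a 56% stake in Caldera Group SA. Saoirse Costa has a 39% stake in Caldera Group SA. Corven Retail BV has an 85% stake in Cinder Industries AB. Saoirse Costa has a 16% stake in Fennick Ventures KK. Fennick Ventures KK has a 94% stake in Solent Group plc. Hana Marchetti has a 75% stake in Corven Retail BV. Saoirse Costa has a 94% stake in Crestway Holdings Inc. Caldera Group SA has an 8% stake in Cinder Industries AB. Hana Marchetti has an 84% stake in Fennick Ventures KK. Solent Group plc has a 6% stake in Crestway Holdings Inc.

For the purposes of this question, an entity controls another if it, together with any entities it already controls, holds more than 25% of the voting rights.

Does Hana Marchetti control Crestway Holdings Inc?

No

Hana holds 84% of Fennick, so Hana controls Fennick.
Hana holds 75% of Corven, so Hana controls Corven.
Fennick holds 94% of Solent, so Hana controls Solent.
Corven holds 85% of Cinder, so Hana controls Cinder.
In Crestway, Hana's side holds only 6%, not > 25%.
So Hana does not control Crestway.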